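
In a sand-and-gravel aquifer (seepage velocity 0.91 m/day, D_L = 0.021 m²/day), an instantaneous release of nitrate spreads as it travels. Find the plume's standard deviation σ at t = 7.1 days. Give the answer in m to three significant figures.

Dispersive spreading gives a Gaussian with σ² = 2Dt; advection only shifts the center.
σ = √(2 × 0.021 × 7.1) = 0.546 m.

0.546 m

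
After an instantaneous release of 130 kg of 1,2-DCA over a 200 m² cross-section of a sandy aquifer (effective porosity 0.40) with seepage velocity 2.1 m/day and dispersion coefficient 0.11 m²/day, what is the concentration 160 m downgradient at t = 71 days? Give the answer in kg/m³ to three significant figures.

0.00366 kg/m³

For an instantaneous plane source, C(x,t) = M/(n_e·A·√(4πDt)) · exp(−(x−vt)²/(4Dt)), with n_e·A the pore (flow) area.
Plume center vt = 2.1 × 71 = 149.1 m, so the well at 160 m is 10.9 m downgradient of the peak.
√(4πDt) = 9.907 m, giving peak height M/(n_e·A·√(4πDt)) = 130/(0.40 × 200 × 9.907) = 0.1640 kg/m³.
(x−vt)²/(4Dt) = (10.9)²/(4 × 0.11 × 71) = 3.803; exp(−3.803) = 0.02230.
C = 0.1640 × 0.02230 = 0.00366 kg/m³.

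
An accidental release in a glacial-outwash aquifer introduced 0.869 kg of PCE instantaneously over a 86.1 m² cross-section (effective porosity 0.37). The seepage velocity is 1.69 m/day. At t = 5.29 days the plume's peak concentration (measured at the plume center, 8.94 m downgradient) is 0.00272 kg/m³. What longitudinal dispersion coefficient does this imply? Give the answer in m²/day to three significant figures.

1.51 m²/day

At the plume center C_max = M/(n_e·A·√(4πDt)), so D = M²/(4πt·(n_e·A·C_max)²).
n_e·A·C_max = 0.37 × 86.1 × 0.00272 = 0.08665 kg/m.
D = 0.869²/(4π × 5.29 × 0.08665²) = 1.51 m²/day.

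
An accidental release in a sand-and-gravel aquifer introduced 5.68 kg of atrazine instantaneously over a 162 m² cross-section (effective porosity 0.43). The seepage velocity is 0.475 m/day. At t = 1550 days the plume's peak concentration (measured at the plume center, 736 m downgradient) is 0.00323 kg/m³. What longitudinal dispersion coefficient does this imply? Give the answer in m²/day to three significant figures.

0.0327 m²/day

At the plume center C_max = M/(n_e·A·√(4πDt)), so D = M²/(4πt·(n_e·A·C_max)²).
n_e·A·C_max = 0.43 × 162 × 0.00323 = 0.2250 kg/m.
D = 5.68²/(4π × 1550 × 0.2250²) = 0.0327 m²/day.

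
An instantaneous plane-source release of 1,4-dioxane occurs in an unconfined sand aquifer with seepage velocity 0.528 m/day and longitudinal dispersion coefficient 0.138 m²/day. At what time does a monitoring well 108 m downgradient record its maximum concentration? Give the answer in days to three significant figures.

For the 1D instantaneous-source solution, setting ∂C/∂t = 0 at fixed x gives v²t² + 2Dt − x² = 0, so t = (√(D² + v²x²) − D)/v².
√(D² + v²x²) = √(0.138² + 0.528² × 108²) = 57.02; v² = 0.278784.
t = (57.02 − 0.138)/0.278784 = 204 days (vs. the pure-advection estimate x/v = 205 d).

204 days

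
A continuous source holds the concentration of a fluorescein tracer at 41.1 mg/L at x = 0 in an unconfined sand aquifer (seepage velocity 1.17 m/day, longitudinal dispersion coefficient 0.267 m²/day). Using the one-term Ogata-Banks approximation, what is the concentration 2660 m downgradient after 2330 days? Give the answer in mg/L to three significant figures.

For a continuous step input, C/C₀ ≈ ½·erfc((x−vt)/(2√(Dt))).
vt = 1.17 × 2330 = 2726.1 m and 2√(Dt) = 2√(0.267 × 2330) = 49.88 m.
Argument (x−vt)/(2√(Dt)) = (2660 − 2726.1)/49.88 = -1.325; ½·erfc(-1.325) = 0.9695.
C = 41.1 × 0.9695 = 39.8 mg/L.

39.8 mg/L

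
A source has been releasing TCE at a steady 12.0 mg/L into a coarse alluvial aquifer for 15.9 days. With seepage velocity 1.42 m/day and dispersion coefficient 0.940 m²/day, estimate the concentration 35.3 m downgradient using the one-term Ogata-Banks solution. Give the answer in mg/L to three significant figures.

0.120 mg/L

For a continuous step input, C/C₀ ≈ ½·erfc((x−vt)/(2√(Dt))).
vt = 1.42 × 15.9 = 22.578 m and 2√(Dt) = 2√(0.940 × 15.9) = 7.732 m.
Argument (x−vt)/(2√(Dt)) = (35.3 − 22.578)/7.732 = 1.645; ½·erfc(1.645) = 0.009999.
C = 12.0 × 0.009999 = 0.120 mg/L.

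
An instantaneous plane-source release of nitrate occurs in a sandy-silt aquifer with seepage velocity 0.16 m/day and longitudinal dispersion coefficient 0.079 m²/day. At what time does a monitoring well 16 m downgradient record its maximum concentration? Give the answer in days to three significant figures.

For the 1D instantaneous-source solution, setting ∂C/∂t = 0 at fixed x gives v²t² + 2Dt − x² = 0, so t = (√(D² + v²x²) − D)/v².
√(D² + v²x²) = √(0.079² + 0.16² × 16²) = 2.561; v² = 0.0256.
t = (2.561 − 0.079)/0.0256 = 97.0 days (vs. the pure-advection estimate x/v = 100 d).

97.0 days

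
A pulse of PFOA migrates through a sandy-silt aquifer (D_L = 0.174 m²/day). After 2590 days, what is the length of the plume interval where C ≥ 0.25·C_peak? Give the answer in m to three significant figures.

The plume is Gaussian with σ = √(2Dt) = √(2 × 0.174 × 2590) = 30.02 m.
C/C_peak = exp(−Δx²/(2σ²)) = 0.25 ⇒ Δx = σ·√(−2 ln 0.25) = 30.02 × 1.665 = 49.98 m.
Width = 2Δx = 100 m.

100 m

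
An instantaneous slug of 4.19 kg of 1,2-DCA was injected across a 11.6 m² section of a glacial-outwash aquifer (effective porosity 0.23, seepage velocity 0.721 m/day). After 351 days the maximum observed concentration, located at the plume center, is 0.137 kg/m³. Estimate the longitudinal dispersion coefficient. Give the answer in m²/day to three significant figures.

0.0298 m²/day

At the plume center C_max = M/(n_e·A·√(4πDt)), so D = M²/(4πt·(n_e·A·C_max)²).
n_e·A·C_max = 0.23 × 11.6 × 0.137 = 0.3655 kg/m.
D = 4.19²/(4π × 351 × 0.3655²) = 0.0298 m²/day.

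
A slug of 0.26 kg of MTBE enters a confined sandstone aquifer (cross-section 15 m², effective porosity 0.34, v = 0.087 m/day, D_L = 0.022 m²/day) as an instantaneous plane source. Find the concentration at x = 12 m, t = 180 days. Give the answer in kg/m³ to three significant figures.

For an instantaneous plane source, C(x,t) = M/(n_e·A·√(4πDt)) · exp(−(x−vt)²/(4Dt)), with n_e·A the pore (flow) area.
Plume center vt = 0.087 × 180 = 15.66 m, so the well at 12 m is 3.66 m upgradient of the peak.
√(4πDt) = 7.054 m, giving peak height M/(n_e·A·√(4πDt)) = 0.26/(0.34 × 15 × 7.054) = 0.007227 kg/m³.
(x−vt)²/(4Dt) = (-3.66)²/(4 × 0.022 × 180) = 0.8457; exp(−0.8457) = 0.4293.
C = 0.007227 × 0.4293 = 0.00310 kg/m³.

0.00310 kg/m³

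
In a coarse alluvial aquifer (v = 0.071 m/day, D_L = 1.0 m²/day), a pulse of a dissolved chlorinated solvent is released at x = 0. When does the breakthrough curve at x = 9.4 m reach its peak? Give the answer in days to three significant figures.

40.1 days

For the 1D instantaneous-source solution, setting ∂C/∂t = 0 at fixed x gives v²t² + 2Dt − x² = 0, so t = (√(D² + v²x²) − D)/v².
√(D² + v²x²) = √(1.0² + 0.071² × 9.4²) = 1.202; v² = 0.005041.
t = (1.202 − 1.0)/0.005041 = 40.1 days (vs. the pure-advection estimate x/v = 132 d).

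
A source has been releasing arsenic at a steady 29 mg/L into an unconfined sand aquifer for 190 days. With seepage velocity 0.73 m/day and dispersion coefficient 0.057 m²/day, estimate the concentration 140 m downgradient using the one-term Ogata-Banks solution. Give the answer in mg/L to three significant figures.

For a continuous step input, C/C₀ ≈ ½·erfc((x−vt)/(2√(Dt))).
vt = 0.73 × 190 = 138.7 m and 2√(Dt) = 2√(0.057 × 190) = 6.582 m.
Argument (x−vt)/(2√(Dt)) = (140 − 138.7)/6.582 = 0.1975; ½·erfc(0.1975) = 0.3900.
C = 29 × 0.3900 = 11.3 mg/L.

11.3 mg/L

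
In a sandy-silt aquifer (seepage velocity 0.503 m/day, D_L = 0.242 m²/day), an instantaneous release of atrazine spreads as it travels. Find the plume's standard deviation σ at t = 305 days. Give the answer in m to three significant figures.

12.1 m

Dispersive spreading gives a Gaussian with σ² = 2Dt; advection only shifts the center.
σ = √(2 × 0.242 × 305) = 12.1 m.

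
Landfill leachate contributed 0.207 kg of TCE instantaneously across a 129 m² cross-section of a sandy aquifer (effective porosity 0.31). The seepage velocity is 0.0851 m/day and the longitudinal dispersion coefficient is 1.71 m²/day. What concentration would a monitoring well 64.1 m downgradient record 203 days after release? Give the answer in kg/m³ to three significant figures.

1.62e-05 kg/m³

For an instantaneous plane source, C(x,t) = M/(n_e·A·√(4πDt)) · exp(−(x−vt)²/(4Dt)), with n_e·A the pore (flow) area.
Plume center vt = 0.0851 × 203 = 17.2753 m, so the well at 64.1 m is 46.8247 m downgradient of the peak.
√(4πDt) = 66.05 m, giving peak height M/(n_e·A·√(4πDt)) = 0.207/(0.31 × 129 × 66.05) = 7.837e-05 kg/m³.
(x−vt)²/(4Dt) = (46.8247)²/(4 × 1.71 × 203) = 1.579; exp(−1.579) = 0.2062.
C = 7.837e-05 × 0.2062 = 1.62e-05 kg/m³.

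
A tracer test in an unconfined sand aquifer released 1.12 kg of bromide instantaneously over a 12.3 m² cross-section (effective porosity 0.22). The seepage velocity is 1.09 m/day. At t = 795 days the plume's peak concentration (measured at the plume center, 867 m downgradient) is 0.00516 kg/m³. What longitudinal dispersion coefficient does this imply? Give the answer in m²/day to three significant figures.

0.644 m²/day

At the plume center C_max = M/(n_e·A·√(4πDt)), so D = M²/(4πt·(n_e·A·C_max)²).
n_e·A·C_max = 0.22 × 12.3 × 0.00516 = 0.01396 kg/m.
D = 1.12²/(4π × 795 × 0.01396²) = 0.644 m²/day.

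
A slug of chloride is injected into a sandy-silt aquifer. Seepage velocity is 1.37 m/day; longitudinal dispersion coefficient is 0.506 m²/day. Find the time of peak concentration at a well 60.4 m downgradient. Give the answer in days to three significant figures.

For the 1D instantaneous-source solution, setting ∂C/∂t = 0 at fixed x gives v²t² + 2Dt − x² = 0, so t = (√(D² + v²x²) − D)/v².
√(D² + v²x²) = √(0.506² + 1.37² × 60.4²) = 82.75; v² = 1.8769.
t = (82.75 − 0.506)/1.8769 = 43.8 days (vs. the pure-advection estimate x/v = 44.1 d).

43.8 days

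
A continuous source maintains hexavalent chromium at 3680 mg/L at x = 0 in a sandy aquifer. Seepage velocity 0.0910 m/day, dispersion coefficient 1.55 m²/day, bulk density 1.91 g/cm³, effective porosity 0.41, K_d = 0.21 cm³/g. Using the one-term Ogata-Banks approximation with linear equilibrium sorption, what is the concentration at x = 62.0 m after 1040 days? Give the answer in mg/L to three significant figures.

1340 mg/L

Retardation factor R = 1 + ρ_b·K_d/n = 1 + 1.91 × 0.21/0.41 = 1.978.
Sorption retards both mechanisms: v_R = v/R = 0.04601 m/day, D_R = D/R = 0.7836 m²/day.
v_R·t = 0.04601 × 1040 = 47.8504 m; 2√(D_R t) = 57.09 m; argument = (62.0 − 47.8504)/57.09 = 0.2478.
C = C₀ × ½·erfc(0.2478) = 3680 × 0.3630 = 1340 mg/L.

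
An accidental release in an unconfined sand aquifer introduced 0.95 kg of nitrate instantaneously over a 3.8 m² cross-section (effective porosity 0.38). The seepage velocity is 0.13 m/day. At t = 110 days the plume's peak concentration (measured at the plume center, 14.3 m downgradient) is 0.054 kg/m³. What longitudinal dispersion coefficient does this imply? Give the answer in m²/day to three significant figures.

0.107 m²/day

At the plume center C_max = M/(n_e·A·√(4πDt)), so D = M²/(4πt·(n_e·A·C_max)²).
n_e·A·C_max = 0.38 × 3.8 × 0.054 = 0.07798 kg/m.
D = 0.95²/(4π × 110 × 0.07798²) = 0.107 m²/day.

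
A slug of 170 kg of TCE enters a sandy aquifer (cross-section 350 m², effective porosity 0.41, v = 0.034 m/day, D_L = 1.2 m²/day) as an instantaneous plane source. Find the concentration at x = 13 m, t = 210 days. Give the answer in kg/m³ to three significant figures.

For an instantaneous plane source, C(x,t) = M/(n_e·A·√(4πDt)) · exp(−(x−vt)²/(4Dt)), with n_e·A the pore (flow) area.
Plume center vt = 0.034 × 210 = 7.14 m, so the well at 13 m is 5.86 m downgradient of the peak.
√(4πDt) = 56.27 m, giving peak height M/(n_e·A·√(4πDt)) = 170/(0.41 × 350 × 56.27) = 0.02105 kg/m³.
(x−vt)²/(4Dt) = (5.86)²/(4 × 1.2 × 210) = 0.03407; exp(−0.03407) = 0.9665.
C = 0.02105 × 0.9665 = 0.0203 kg/m³.

0.0203 kg/m³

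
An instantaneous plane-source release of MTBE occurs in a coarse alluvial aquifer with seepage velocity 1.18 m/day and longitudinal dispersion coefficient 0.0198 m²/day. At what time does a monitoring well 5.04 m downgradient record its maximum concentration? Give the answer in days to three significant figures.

For the 1D instantaneous-source solution, setting ∂C/∂t = 0 at fixed x gives v²t² + 2Dt − x² = 0, so t = (√(D² + v²x²) − D)/v².
√(D² + v²x²) = √(0.0198² + 1.18² × 5.04²) = 5.947; v² = 1.3924.
t = (5.947 − 0.0198)/1.3924 = 4.26 days (vs. the pure-advection estimate x/v = 4.27 d).

4.26 days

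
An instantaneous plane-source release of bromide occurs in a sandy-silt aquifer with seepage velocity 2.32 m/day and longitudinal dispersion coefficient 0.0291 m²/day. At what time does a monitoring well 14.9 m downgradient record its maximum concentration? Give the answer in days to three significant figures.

6.42 days

For the 1D instantaneous-source solution, setting ∂C/∂t = 0 at fixed x gives v²t² + 2Dt − x² = 0, so t = (√(D² + v²x²) − D)/v².
√(D² + v²x²) = √(0.0291² + 2.32² × 14.9²) = 34.57; v² = 5.3824.
t = (34.57 − 0.0291)/5.3824 = 6.42 days (vs. the pure-advection estimate x/v = 6.42 d).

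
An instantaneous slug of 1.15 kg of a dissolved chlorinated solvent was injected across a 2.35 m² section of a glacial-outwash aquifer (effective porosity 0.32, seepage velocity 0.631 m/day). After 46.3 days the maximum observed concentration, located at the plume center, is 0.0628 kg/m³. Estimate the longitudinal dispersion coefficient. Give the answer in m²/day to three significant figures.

At the plume center C_max = M/(n_e·A·√(4πDt)), so D = M²/(4πt·(n_e·A·C_max)²).
n_e·A·C_max = 0.32 × 2.35 × 0.0628 = 0.04723 kg/m.
D = 1.15²/(4π × 46.3 × 0.04723²) = 1.02 m²/day.

1.02 m²/day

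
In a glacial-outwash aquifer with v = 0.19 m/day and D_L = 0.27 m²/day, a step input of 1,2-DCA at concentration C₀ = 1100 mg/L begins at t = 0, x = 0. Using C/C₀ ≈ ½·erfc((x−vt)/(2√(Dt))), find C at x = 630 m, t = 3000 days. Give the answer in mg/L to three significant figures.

For a continuous step input, C/C₀ ≈ ½·erfc((x−vt)/(2√(Dt))).
vt = 0.19 × 3000 = 570 m and 2√(Dt) = 2√(0.27 × 3000) = 56.92 m.
Argument (x−vt)/(2√(Dt)) = (630 − 570)/56.92 = 1.054; ½·erfc(1.054) = 0.06804.
C = 1100 × 0.06804 = 74.8 mg/L.

74.8 mg/L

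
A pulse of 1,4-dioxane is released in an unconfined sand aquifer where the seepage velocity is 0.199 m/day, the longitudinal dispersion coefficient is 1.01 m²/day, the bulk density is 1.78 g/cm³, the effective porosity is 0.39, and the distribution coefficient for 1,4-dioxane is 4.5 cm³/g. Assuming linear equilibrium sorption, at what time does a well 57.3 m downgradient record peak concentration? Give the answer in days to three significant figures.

Retardation factor R = 1 + ρ_b·K_d/n = 1 + 1.78 × 4.5/0.39 = 21.54.
Sorption retards both mechanisms: v_R = v/R = 0.009239 m/day, D_R = D/R = 0.04689 m²/day.
Peak time from v_R²t² + 2D_R t − x² = 0: t = (√(D_R² + v_R²x²) − D_R)/v_R².
√(D_R² + v_R²x²) = √(0.04689² + 0.009239² × 57.3²) = 0.5315; v_R² = 8.536e-05.
t = (0.5315 − 0.04689)/8.536e-05 = 5680 days.

5680 days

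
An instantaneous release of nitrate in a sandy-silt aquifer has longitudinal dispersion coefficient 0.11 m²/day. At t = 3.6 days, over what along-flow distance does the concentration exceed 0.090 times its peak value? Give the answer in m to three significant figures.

3.91 m

The plume is Gaussian with σ = √(2Dt) = √(2 × 0.11 × 3.6) = 0.8899 m.
C/C_peak = exp(−Δx²/(2σ²)) = 0.090 ⇒ Δx = σ·√(−2 ln 0.090) = 0.8899 × 2.195 = 1.953 m.
Width = 2Δx = 3.91 m.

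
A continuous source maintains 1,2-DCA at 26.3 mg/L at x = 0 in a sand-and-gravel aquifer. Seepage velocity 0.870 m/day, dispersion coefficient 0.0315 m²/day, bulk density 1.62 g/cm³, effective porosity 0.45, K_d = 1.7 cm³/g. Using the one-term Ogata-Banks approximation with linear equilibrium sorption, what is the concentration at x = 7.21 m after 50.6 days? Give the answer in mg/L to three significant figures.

Retardation factor R = 1 + ρ_b·K_d/n = 1 + 1.62 × 1.7/0.45 = 7.120.
Sorption retards both mechanisms: v_R = v/R = 0.1222 m/day, D_R = D/R = 0.004424 m²/day.
v_R·t = 0.1222 × 50.6 = 6.18332 m; 2√(D_R t) = 0.9463 m; argument = (7.21 − 6.18332)/0.9463 = 1.085.
C = C₀ × ½·erfc(1.085) = 26.3 × 0.06246 = 1.64 mg/L.

1.64 mg/L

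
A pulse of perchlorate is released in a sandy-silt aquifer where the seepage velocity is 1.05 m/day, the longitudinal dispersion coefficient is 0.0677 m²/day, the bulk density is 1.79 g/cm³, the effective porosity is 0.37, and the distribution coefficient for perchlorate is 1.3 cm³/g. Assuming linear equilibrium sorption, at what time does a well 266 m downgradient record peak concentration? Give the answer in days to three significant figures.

1850 days

Retardation factor R = 1 + ρ_b·K_d/n = 1 + 1.79 × 1.3/0.37 = 7.289.
Sorption retards both mechanisms: v_R = v/R = 0.1441 m/day, D_R = D/R = 0.009288 m²/day.
Peak time from v_R²t² + 2D_R t − x² = 0: t = (√(D_R² + v_R²x²) − D_R)/v_R².
√(D_R² + v_R²x²) = √(0.009288² + 0.1441² × 266²) = 38.33; v_R² = 0.02076.
t = (38.33 − 0.009288)/0.02076 = 1850 days.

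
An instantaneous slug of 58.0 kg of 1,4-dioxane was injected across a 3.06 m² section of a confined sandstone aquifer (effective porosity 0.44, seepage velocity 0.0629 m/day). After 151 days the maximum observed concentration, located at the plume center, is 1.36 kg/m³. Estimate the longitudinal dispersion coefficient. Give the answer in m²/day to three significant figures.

0.529 m²/day

At the plume center C_max = M/(n_e·A·√(4πDt)), so D = M²/(4πt·(n_e·A·C_max)²).
n_e·A·C_max = 0.44 × 3.06 × 1.36 = 1.831 kg/m.
D = 58.0²/(4π × 151 × 1.831²) = 0.529 m²/day.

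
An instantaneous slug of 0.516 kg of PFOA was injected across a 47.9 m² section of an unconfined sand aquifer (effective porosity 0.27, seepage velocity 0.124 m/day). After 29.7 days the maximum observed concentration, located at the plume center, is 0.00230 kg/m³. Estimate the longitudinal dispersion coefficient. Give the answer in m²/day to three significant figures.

0.806 m²/day

At the plume center C_max = M/(n_e·A·√(4πDt)), so D = M²/(4πt·(n_e·A·C_max)²).
n_e·A·C_max = 0.27 × 47.9 × 0.00230 = 0.02975 kg/m.
D = 0.516²/(4π × 29.7 × 0.02975²) = 0.806 m²/day.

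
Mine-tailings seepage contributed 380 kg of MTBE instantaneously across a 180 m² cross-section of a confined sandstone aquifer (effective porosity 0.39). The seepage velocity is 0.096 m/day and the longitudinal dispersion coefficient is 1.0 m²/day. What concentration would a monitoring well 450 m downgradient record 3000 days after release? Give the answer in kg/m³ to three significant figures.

For an instantaneous plane source, C(x,t) = M/(n_e·A·√(4πDt)) · exp(−(x−vt)²/(4Dt)), with n_e·A the pore (flow) area.
Plume center vt = 0.096 × 3000 = 288 m, so the well at 450 m is 162 m downgradient of the peak.
√(4πDt) = 194.2 m, giving peak height M/(n_e·A·√(4πDt)) = 380/(0.39 × 180 × 194.2) = 0.02787 kg/m³.
(x−vt)²/(4Dt) = (162)²/(4 × 1.0 × 3000) = 2.187; exp(−2.187) = 0.1123.
C = 0.02787 × 0.1123 = 0.00313 kg/m³.

0.00313 kg/m³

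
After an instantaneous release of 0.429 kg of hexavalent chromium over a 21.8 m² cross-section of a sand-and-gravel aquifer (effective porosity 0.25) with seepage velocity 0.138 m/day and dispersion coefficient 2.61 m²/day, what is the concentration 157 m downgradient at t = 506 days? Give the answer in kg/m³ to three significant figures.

0.000145 kg/m³

For an instantaneous plane source, C(x,t) = M/(n_e·A·√(4πDt)) · exp(−(x−vt)²/(4Dt)), with n_e·A the pore (flow) area.
Plume center vt = 0.138 × 506 = 69.828 m, so the well at 157 m is 87.172 m downgradient of the peak.
√(4πDt) = 128.8 m, giving peak height M/(n_e·A·√(4πDt)) = 0.429/(0.25 × 21.8 × 128.8) = 0.0006111 kg/m³.
(x−vt)²/(4Dt) = (87.172)²/(4 × 2.61 × 506) = 1.438; exp(−1.438) = 0.2374.
C = 0.0006111 × 0.2374 = 0.000145 kg/m³.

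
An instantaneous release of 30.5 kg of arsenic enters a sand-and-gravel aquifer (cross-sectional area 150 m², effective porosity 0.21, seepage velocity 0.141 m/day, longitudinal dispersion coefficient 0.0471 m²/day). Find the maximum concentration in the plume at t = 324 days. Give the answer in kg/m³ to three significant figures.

0.0699 kg/m³

The peak of an instantaneous 1D plume sits at x = vt; there the Gaussian factor is 1 and C_max = M/(n_e·A·√(4πDt)), where n_e·A is the pore area the mass is dissolved in.
√(4πDt) = √(4π × 0.0471 × 324) = 13.85 m, so C_max = 30.5/(0.21 × 150 × 13.85) = 0.0699 kg/m³.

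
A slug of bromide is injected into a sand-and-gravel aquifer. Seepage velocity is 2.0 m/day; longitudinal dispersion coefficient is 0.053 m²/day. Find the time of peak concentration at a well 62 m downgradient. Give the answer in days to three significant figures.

For the 1D instantaneous-source solution, setting ∂C/∂t = 0 at fixed x gives v²t² + 2Dt − x² = 0, so t = (√(D² + v²x²) − D)/v².
√(D² + v²x²) = √(0.053² + 2.0² × 62²) = 124.0; v² = 4.
t = (124.0 − 0.053)/4 = 31.0 days (vs. the pure-advection estimate x/v = 31.0 d).

31.0 days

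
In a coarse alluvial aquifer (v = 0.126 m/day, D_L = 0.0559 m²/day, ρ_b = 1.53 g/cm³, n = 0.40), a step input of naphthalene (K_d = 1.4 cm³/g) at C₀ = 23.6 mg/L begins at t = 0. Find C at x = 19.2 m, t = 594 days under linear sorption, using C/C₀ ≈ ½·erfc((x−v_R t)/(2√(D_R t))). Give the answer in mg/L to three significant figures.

Retardation factor R = 1 + ρ_b·K_d/n = 1 + 1.53 × 1.4/0.40 = 6.355.
Sorption retards both mechanisms: v_R = v/R = 0.01983 m/day, D_R = D/R = 0.008796 m²/day.
v_R·t = 0.01983 × 594 = 11.77902 m; 2√(D_R t) = 4.572 m; argument = (19.2 − 11.77902)/4.572 = 1.623.
C = C₀ × ½·erfc(1.623) = 23.6 × 0.01086 = 0.256 mg/L.

0.256 mg/L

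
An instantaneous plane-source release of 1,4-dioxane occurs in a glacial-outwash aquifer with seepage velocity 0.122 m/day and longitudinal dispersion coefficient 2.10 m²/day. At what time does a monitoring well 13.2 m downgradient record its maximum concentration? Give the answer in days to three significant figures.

36.7 days

For the 1D instantaneous-source solution, setting ∂C/∂t = 0 at fixed x gives v²t² + 2Dt − x² = 0, so t = (√(D² + v²x²) − D)/v².
√(D² + v²x²) = √(2.10² + 0.122² × 13.2²) = 2.646; v² = 0.014884.
t = (2.646 − 2.10)/0.014884 = 36.7 days (vs. the pure-advection estimate x/v = 108 d).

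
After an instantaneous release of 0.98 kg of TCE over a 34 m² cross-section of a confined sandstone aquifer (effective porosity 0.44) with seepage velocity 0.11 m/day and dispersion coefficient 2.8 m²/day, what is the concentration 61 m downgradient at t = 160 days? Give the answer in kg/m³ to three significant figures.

0.000305 kg/m³

For an instantaneous plane source, C(x,t) = M/(n_e·A·√(4πDt)) · exp(−(x−vt)²/(4Dt)), with n_e·A the pore (flow) area.
Plume center vt = 0.11 × 160 = 17.6 m, so the well at 61 m is 43.4 m downgradient of the peak.
√(4πDt) = 75.03 m, giving peak height M/(n_e·A·√(4πDt)) = 0.98/(0.44 × 34 × 75.03) = 0.0008731 kg/m³.
(x−vt)²/(4Dt) = (43.4)²/(4 × 2.8 × 160) = 1.051; exp(−1.051) = 0.3496.
C = 0.0008731 × 0.3496 = 0.000305 kg/m³.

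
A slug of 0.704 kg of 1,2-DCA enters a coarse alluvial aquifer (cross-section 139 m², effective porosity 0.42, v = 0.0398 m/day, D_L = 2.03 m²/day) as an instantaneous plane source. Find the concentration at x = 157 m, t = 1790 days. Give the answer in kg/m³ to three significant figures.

For an instantaneous plane source, C(x,t) = M/(n_e·A·√(4πDt)) · exp(−(x−vt)²/(4Dt)), with n_e·A the pore (flow) area.
Plume center vt = 0.0398 × 1790 = 71.242 m, so the well at 157 m is 85.758 m downgradient of the peak.
√(4πDt) = 213.7 m, giving peak height M/(n_e·A·√(4πDt)) = 0.704/(0.42 × 139 × 213.7) = 5.643e-05 kg/m³.
(x−vt)²/(4Dt) = (85.758)²/(4 × 2.03 × 1790) = 0.5060; exp(−0.5060) = 0.6029.
C = 5.643e-05 × 0.6029 = 3.40e-05 kg/m³.

3.40e-05 kg/m³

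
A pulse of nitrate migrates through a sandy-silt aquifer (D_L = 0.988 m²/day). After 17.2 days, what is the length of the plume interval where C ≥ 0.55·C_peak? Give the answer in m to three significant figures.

12.7 m

The plume is Gaussian with σ = √(2Dt) = √(2 × 0.988 × 17.2) = 5.830 m.
C/C_peak = exp(−Δx²/(2σ²)) = 0.55 ⇒ Δx = σ·√(−2 ln 0.55) = 5.830 × 1.093 = 6.372 m.
Width = 2Δx = 12.7 m.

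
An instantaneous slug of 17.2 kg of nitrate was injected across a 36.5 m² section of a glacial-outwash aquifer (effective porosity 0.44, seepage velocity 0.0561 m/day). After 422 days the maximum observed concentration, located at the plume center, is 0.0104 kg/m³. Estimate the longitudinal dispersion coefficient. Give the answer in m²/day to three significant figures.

2.00 m²/day

At the plume center C_max = M/(n_e·A·√(4πDt)), so D = M²/(4πt·(n_e·A·C_max)²).
n_e·A·C_max = 0.44 × 36.5 × 0.0104 = 0.1670 kg/m.
D = 17.2²/(4π × 422 × 0.1670²) = 2.00 m²/day.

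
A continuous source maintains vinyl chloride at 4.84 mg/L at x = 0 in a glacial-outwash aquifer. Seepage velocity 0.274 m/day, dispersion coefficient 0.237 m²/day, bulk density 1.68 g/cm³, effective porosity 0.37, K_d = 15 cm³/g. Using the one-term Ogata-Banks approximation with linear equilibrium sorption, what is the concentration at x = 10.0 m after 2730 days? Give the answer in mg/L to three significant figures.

Retardation factor R = 1 + ρ_b·K_d/n = 1 + 1.68 × 15/0.37 = 69.11.
Sorption retards both mechanisms: v_R = v/R = 0.003965 m/day, D_R = D/R = 0.003429 m²/day.
v_R·t = 0.003965 × 2730 = 10.82445 m; 2√(D_R t) = 6.119 m; argument = (10.0 − 10.82445)/6.119 = -0.1347.
C = C₀ × ½·erfc(-0.1347) = 4.84 × 0.5755 = 2.79 mg/L.

2.79 mg/L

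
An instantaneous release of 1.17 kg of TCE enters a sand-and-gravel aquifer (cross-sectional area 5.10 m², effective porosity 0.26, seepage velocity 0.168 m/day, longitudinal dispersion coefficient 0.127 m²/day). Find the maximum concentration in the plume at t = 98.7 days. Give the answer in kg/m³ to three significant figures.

The peak of an instantaneous 1D plume sits at x = vt; there the Gaussian factor is 1 and C_max = M/(n_e·A·√(4πDt)), where n_e·A is the pore area the mass is dissolved in.
√(4πDt) = √(4π × 0.127 × 98.7) = 12.55 m, so C_max = 1.17/(0.26 × 5.10 × 12.55) = 0.0703 kg/m³.

0.0703 kg/m³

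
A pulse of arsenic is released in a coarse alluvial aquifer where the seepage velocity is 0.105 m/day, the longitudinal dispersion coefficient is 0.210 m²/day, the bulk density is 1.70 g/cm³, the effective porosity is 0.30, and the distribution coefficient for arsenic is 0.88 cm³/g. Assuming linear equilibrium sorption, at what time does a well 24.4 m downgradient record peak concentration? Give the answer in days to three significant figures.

1280 days

Retardation factor R = 1 + ρ_b·K_d/n = 1 + 1.70 × 0.88/0.30 = 5.987.
Sorption retards both mechanisms: v_R = v/R = 0.01754 m/day, D_R = D/R = 0.03508 m²/day.
Peak time from v_R²t² + 2D_R t − x² = 0: t = (√(D_R² + v_R²x²) − D_R)/v_R².
√(D_R² + v_R²x²) = √(0.03508² + 0.01754² × 24.4²) = 0.4294; v_R² = 0.0003077.
t = (0.4294 − 0.03508)/0.0003077 = 1280 days.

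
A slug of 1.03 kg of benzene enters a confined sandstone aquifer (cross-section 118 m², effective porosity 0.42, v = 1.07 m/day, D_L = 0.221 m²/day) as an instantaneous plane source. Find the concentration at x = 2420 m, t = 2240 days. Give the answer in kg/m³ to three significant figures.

For an instantaneous plane source, C(x,t) = M/(n_e·A·√(4πDt)) · exp(−(x−vt)²/(4Dt)), with n_e·A the pore (flow) area.
Plume center vt = 1.07 × 2240 = 2396.8 m, so the well at 2420 m is 23.2 m downgradient of the peak.
√(4πDt) = 78.87 m, giving peak height M/(n_e·A·√(4πDt)) = 1.03/(0.42 × 118 × 78.87) = 0.0002635 kg/m³.
(x−vt)²/(4Dt) = (23.2)²/(4 × 0.221 × 2240) = 0.2718; exp(−0.2718) = 0.7620.
C = 0.0002635 × 0.7620 = 0.000201 kg/m³.

0.000201 kg/m³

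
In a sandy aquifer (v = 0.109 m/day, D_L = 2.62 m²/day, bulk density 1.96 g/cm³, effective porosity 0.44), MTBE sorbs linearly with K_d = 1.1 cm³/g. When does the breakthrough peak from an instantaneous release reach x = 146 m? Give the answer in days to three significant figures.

Retardation factor R = 1 + ρ_b·K_d/n = 1 + 1.96 × 1.1/0.44 = 5.900.
Sorption retards both mechanisms: v_R = v/R = 0.01847 m/day, D_R = D/R = 0.4441 m²/day.
Peak time from v_R²t² + 2D_R t − x² = 0: t = (√(D_R² + v_R²x²) − D_R)/v_R².
√(D_R² + v_R²x²) = √(0.4441² + 0.01847² × 146²) = 2.733; v_R² = 0.0003411.
t = (2.733 − 0.4441)/0.0003411 = 6710 days.

6710 days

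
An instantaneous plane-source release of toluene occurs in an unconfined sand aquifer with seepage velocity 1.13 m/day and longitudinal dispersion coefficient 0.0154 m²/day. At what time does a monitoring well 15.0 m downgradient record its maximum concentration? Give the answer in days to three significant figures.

For the 1D instantaneous-source solution, setting ∂C/∂t = 0 at fixed x gives v²t² + 2Dt − x² = 0, so t = (√(D² + v²x²) − D)/v².
√(D² + v²x²) = √(0.0154² + 1.13² × 15.0²) = 16.95; v² = 1.2769.
t = (16.95 − 0.0154)/1.2769 = 13.3 days (vs. the pure-advection estimate x/v = 13.3 d).

13.3 days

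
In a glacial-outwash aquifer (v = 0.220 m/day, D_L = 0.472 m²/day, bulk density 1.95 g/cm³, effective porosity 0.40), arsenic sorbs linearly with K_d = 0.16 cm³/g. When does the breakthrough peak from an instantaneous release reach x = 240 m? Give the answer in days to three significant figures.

Retardation factor R = 1 + ρ_b·K_d/n = 1 + 1.95 × 0.16/0.40 = 1.780.
Sorption retards both mechanisms: v_R = v/R = 0.1236 m/day, D_R = D/R = 0.2652 m²/day.
Peak time from v_R²t² + 2D_R t − x² = 0: t = (√(D_R² + v_R²x²) − D_R)/v_R².
√(D_R² + v_R²x²) = √(0.2652² + 0.1236² × 240²) = 29.67; v_R² = 0.01528.
t = (29.67 − 0.2652)/0.01528 = 1920 days.

1920 days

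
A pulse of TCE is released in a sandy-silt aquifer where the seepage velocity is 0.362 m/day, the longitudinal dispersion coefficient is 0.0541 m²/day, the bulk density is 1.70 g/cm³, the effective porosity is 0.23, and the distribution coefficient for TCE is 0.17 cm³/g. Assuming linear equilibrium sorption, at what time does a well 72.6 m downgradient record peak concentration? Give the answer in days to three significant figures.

Retardation factor R = 1 + ρ_b·K_d/n = 1 + 1.70 × 0.17/0.23 = 2.257.
Sorption retards both mechanisms: v_R = v/R = 0.1604 m/day, D_R = D/R = 0.02397 m²/day.
Peak time from v_R²t² + 2D_R t − x² = 0: t = (√(D_R² + v_R²x²) − D_R)/v_R².
√(D_R² + v_R²x²) = √(0.02397² + 0.1604² × 72.6²) = 11.65; v_R² = 0.02573.
t = (11.65 − 0.02397)/0.02573 = 452 days.

452 days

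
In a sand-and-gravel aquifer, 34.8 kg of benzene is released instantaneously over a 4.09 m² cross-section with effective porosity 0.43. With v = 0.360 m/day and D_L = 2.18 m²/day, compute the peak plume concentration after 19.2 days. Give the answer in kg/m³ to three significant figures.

0.863 kg/m³

The peak of an instantaneous 1D plume sits at x = vt; there the Gaussian factor is 1 and C_max = M/(n_e·A·√(4πDt)), where n_e·A is the pore area the mass is dissolved in.
√(4πDt) = √(4π × 2.18 × 19.2) = 22.93 m, so C_max = 34.8/(0.43 × 4.09 × 22.93) = 0.863 kg/m³.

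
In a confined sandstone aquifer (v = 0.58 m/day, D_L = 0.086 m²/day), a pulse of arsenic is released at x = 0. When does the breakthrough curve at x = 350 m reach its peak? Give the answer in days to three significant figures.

603 days

For the 1D instantaneous-source solution, setting ∂C/∂t = 0 at fixed x gives v²t² + 2Dt − x² = 0, so t = (√(D² + v²x²) − D)/v².
√(D² + v²x²) = √(0.086² + 0.58² × 350²) = 203.0; v² = 0.3364.
t = (203.0 − 0.086)/0.3364 = 603 days (vs. the pure-advection estimate x/v = 603 d).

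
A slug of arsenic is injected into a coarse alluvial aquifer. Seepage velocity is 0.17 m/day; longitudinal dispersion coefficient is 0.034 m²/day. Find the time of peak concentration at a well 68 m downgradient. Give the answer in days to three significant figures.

For the 1D instantaneous-source solution, setting ∂C/∂t = 0 at fixed x gives v²t² + 2Dt − x² = 0, so t = (√(D² + v²x²) − D)/v².
√(D² + v²x²) = √(0.034² + 0.17² × 68²) = 11.56; v² = 0.0289.
t = (11.56 − 0.034)/0.0289 = 399 days (vs. the pure-advection estimate x/v = 400 d).

399 days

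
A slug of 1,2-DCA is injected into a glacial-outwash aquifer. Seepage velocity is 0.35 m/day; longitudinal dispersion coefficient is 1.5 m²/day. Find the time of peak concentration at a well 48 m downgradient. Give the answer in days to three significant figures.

For the 1D instantaneous-source solution, setting ∂C/∂t = 0 at fixed x gives v²t² + 2Dt − x² = 0, so t = (√(D² + v²x²) − D)/v².
√(D² + v²x²) = √(1.5² + 0.35² × 48²) = 16.87; v² = 0.1225.
t = (16.87 − 1.5)/0.1225 = 125 days (vs. the pure-advection estimate x/v = 137 d).

125 days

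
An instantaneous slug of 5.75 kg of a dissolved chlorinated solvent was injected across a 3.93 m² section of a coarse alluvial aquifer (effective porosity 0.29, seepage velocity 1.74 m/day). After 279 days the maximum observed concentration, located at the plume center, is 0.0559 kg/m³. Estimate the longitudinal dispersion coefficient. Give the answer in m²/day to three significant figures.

2.32 m²/day

At the plume center C_max = M/(n_e·A·√(4πDt)), so D = M²/(4πt·(n_e·A·C_max)²).
n_e·A·C_max = 0.29 × 3.93 × 0.0559 = 0.06371 kg/m.
D = 5.75²/(4π × 279 × 0.06371²) = 2.32 m²/day.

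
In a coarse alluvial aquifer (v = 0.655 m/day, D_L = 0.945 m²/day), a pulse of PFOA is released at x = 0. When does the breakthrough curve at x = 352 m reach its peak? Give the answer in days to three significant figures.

535 days

For the 1D instantaneous-source solution, setting ∂C/∂t = 0 at fixed x gives v²t² + 2Dt − x² = 0, so t = (√(D² + v²x²) − D)/v².
√(D² + v²x²) = √(0.945² + 0.655² × 352²) = 230.6; v² = 0.429025.
t = (230.6 − 0.945)/0.429025 = 535 days (vs. the pure-advection estimate x/v = 537 d).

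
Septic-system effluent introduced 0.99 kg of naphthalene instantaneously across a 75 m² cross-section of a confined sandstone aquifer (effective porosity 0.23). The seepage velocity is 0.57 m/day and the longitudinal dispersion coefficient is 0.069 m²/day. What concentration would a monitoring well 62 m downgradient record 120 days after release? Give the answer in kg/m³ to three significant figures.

For an instantaneous plane source, C(x,t) = M/(n_e·A·√(4πDt)) · exp(−(x−vt)²/(4Dt)), with n_e·A the pore (flow) area.
Plume center vt = 0.57 × 120 = 68.4 m, so the well at 62 m is 6.4 m upgradient of the peak.
√(4πDt) = 10.20 m, giving peak height M/(n_e·A·√(4πDt)) = 0.99/(0.23 × 75 × 10.20) = 0.005627 kg/m³.
(x−vt)²/(4Dt) = (-6.4)²/(4 × 0.069 × 120) = 1.237; exp(−1.237) = 0.2903.
C = 0.005627 × 0.2903 = 0.00163 kg/m³.

0.00163 kg/m³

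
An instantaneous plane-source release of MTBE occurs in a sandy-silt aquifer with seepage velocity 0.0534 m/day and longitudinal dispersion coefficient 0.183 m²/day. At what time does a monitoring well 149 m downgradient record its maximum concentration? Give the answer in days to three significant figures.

2730 days

For the 1D instantaneous-source solution, setting ∂C/∂t = 0 at fixed x gives v²t² + 2Dt − x² = 0, so t = (√(D² + v²x²) − D)/v².
√(D² + v²x²) = √(0.183² + 0.0534² × 149²) = 7.959; v² = 0.00285156.
t = (7.959 − 0.183)/0.00285156 = 2730 days (vs. the pure-advection estimate x/v = 2790 d).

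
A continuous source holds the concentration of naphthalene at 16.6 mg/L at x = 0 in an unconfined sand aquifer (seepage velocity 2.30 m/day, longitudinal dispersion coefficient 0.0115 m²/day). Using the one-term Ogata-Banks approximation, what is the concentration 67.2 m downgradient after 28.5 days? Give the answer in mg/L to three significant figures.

For a continuous step input, C/C₀ ≈ ½·erfc((x−vt)/(2√(Dt))).
vt = 2.30 × 28.5 = 65.55 m and 2√(Dt) = 2√(0.0115 × 28.5) = 1.145 m.
Argument (x−vt)/(2√(Dt)) = (67.2 − 65.55)/1.145 = 1.441; ½·erfc(1.441) = 0.02078.
C = 16.6 × 0.02078 = 0.345 mg/L.

0.345 mg/L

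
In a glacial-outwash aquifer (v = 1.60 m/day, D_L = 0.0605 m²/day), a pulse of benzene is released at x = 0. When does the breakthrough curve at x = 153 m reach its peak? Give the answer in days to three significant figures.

For the 1D instantaneous-source solution, setting ∂C/∂t = 0 at fixed x gives v²t² + 2Dt − x² = 0, so t = (√(D² + v²x²) − D)/v².
√(D² + v²x²) = √(0.0605² + 1.60² × 153²) = 244.8; v² = 2.56.
t = (244.8 − 0.0605)/2.56 = 95.6 days (vs. the pure-advection estimate x/v = 95.6 d).

95.6 days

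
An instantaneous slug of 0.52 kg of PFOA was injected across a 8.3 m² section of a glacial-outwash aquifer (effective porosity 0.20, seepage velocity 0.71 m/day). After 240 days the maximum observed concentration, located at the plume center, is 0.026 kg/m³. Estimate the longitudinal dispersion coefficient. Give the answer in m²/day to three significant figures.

0.0481 m²/day

At the plume center C_max = M/(n_e·A·√(4πDt)), so D = M²/(4πt·(n_e·A·C_max)²).
n_e·A·C_max = 0.20 × 8.3 × 0.026 = 0.04316 kg/m.
D = 0.52²/(4π × 240 × 0.04316²) = 0.0481 m²/day.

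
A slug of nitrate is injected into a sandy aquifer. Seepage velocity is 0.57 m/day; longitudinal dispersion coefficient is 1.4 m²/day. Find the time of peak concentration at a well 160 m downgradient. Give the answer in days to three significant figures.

276 days

For the 1D instantaneous-source solution, setting ∂C/∂t = 0 at fixed x gives v²t² + 2Dt − x² = 0, so t = (√(D² + v²x²) − D)/v².
√(D² + v²x²) = √(1.4² + 0.57² × 160²) = 91.21; v² = 0.3249.
t = (91.21 − 1.4)/0.3249 = 276 days (vs. the pure-advection estimate x/v = 281 d).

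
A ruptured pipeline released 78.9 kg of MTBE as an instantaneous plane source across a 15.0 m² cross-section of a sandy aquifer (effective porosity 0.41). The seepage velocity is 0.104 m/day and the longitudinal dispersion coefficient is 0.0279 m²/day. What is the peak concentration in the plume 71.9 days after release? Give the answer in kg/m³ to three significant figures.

2.56 kg/m³

The peak of an instantaneous 1D plume sits at x = vt; there the Gaussian factor is 1 and C_max = M/(n_e·A·√(4πDt)), where n_e·A is the pore area the mass is dissolved in.
√(4πDt) = √(4π × 0.0279 × 71.9) = 5.021 m, so C_max = 78.9/(0.41 × 15.0 × 5.021) = 2.56 kg/m³.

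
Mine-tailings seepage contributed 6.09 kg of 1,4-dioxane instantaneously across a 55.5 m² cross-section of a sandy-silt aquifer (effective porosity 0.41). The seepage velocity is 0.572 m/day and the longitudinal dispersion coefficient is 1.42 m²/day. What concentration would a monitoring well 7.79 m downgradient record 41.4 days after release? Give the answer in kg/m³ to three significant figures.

For an instantaneous plane source, C(x,t) = M/(n_e·A·√(4πDt)) · exp(−(x−vt)²/(4Dt)), with n_e·A the pore (flow) area.
Plume center vt = 0.572 × 41.4 = 23.6808 m, so the well at 7.79 m is 15.8908 m upgradient of the peak.
√(4πDt) = 27.18 m, giving peak height M/(n_e·A·√(4πDt)) = 6.09/(0.41 × 55.5 × 27.18) = 0.009847 kg/m³.
(x−vt)²/(4Dt) = (-15.8908)²/(4 × 1.42 × 41.4) = 1.074; exp(−1.074) = 0.3416.
C = 0.009847 × 0.3416 = 0.00336 kg/m³.

0.00336 kg/m³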